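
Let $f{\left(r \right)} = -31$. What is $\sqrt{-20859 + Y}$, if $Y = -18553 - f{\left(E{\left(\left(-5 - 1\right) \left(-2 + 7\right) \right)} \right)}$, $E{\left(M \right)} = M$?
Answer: $i \sqrt{39381} \approx 198.45 i$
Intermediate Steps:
$Y = -18522$ ($Y = -18553 - -31 = -18553 + 31 = -18522$)
$\sqrt{-20859 + Y} = \sqrt{-20859 - 18522} = \sqrt{-39381} = i \sqrt{39381}$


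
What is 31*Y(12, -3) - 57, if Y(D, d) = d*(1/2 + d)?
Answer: 351/2 ≈ 175.50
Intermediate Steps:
Y(D, d) = d*(½ + d)
31*Y(12, -3) - 57 = 31*(-3*(½ - 3)) - 57 = 31*(-3*(-5/2)) - 57 = 31*(15/2) - 57 = 465/2 - 57 = 351/2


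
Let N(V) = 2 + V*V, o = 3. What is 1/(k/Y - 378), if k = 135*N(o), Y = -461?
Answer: -461/175743 ≈ -0.0026231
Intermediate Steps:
N(V) = 2 + V²
k = 1485 (k = 135*(2 + 3²) = 135*(2 + 9) = 135*11 = 1485)
1/(k/Y - 378) = 1/(1485/(-461) - 378) = 1/(1485*(-1/461) - 378) = 1/(-1485/461 - 378) = 1/(-175743/461) = -461/175743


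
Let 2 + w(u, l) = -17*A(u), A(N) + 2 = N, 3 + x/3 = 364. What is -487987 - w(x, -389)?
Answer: -469608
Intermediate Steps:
x = 1083 (x = -9 + 3*364 = -9 + 1092 = 1083)
A(N) = -2 + N
w(u, l) = 32 - 17*u (w(u, l) = -2 - 17*(-2 + u) = -2 + (34 - 17*u) = 32 - 17*u)
-487987 - w(x, -389) = -487987 - (32 - 17*1083) = -487987 - (32 - 18411) = -487987 - 1*(-18379) = -487987 + 18379 = -469608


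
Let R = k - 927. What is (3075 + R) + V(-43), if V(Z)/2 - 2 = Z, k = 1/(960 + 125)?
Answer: 2241611/1085 ≈ 2066.0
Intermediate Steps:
k = 1/1085 ≈ 0.00092166
V(Z) = 4 + 2*Z
R = -1005794/1085 (R = 1/1085 - 927 = -1005794/1085 ≈ -927.00)
(3075 + R) + V(-43) = (3075 - 1005794/1085) + (4 + 2*(-43)) = 2330581/1085 + (4 - 86) = 2330581/1085 - 82 = 2241611/1085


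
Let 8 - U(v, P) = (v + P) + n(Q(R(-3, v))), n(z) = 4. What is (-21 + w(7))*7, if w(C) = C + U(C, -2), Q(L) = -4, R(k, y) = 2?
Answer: -105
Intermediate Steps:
U(v, P) = 4 - P - v (U(v, P) = 8 - ((v + P) + 4) = 8 - ((P + v) + 4) = 8 - (4 + P + v) = 8 + (-4 - P - v) = 4 - P - v)
w(C) = 6 (w(C) = C + (4 - 1*(-2) - C) = C + (4 + 2 - C) = C + (6 - C) = 6)
(-21 + w(7))*7 = (-21 + 6)*7 = -15*7 = -105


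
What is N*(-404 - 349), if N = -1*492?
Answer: 370476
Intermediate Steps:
N = -492
N*(-404 - 349) = -492*(-404 - 349) = -492*(-753) = 370476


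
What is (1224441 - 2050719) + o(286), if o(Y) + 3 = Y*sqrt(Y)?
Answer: -826281 + 286*sqrt(286) ≈ -8.2144e+5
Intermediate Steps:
o(Y) = -3 + Y**(3/2) (o(Y) = -3 + Y*sqrt(Y) = -3 + Y**(3/2))
(1224441 - 2050719) + o(286) = (1224441 - 2050719) + (-3 + 286**(3/2)) = -826278 + (-3 + 286*sqrt(286)) = -826281 + 286*sqrt(286)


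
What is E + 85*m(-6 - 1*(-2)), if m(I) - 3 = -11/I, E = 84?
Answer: 2291/4 ≈ 572.75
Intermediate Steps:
m(I) = 3 - 11/I
E + 85*m(-6 - 1*(-2)) = 84 + 85*(3 - 11/(-6 - 1*(-2))) = 84 + 85*(3 - 11/(-6 + 2)) = 84 + 85*(3 - 11/(-4)) = 84 + 85*(3 - 11*(-1/4)) = 84 + 85*(3 + 11/4) = 84 + 85*(23/4) = 84 + 1955/4 = 2291/4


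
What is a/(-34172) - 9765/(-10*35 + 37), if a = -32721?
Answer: 343931253/10695836 ≈ 32.156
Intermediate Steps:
a/(-34172) - 9765/(-10*35 + 37) = -32721/(-34172) - 9765/(-10*35 + 37) = -32721*(-1/34172) - 9765/(-350 + 37) = 32721/34172 - 9765/(-313) = 32721/34172 - 9765*(-1/313) = 32721/34172 + 9765/313 = 343931253/10695836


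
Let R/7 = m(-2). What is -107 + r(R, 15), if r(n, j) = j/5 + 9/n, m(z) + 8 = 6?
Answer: -1465/14 ≈ -104.64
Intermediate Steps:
m(z) = -2 (m(z) = -8 + 6 = -2)
R = -14 (R = 7*(-2) = -14)
r(n, j) = 9/n + j/5 (r(n, j) = j*(⅕) + 9/n = j/5 + 9/n = 9/n + j/5)
-107 + r(R, 15) = -107 + (9/(-14) + (⅕)*15) = -107 + (9*(-1/14) + 3) = -107 + (-9/14 + 3) = -107 + 33/14 = -1465/14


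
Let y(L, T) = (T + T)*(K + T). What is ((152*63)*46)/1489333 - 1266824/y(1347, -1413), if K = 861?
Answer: -149946271525/290410999002 ≈ -0.51632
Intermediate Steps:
y(L, T) = 2*T*(861 + T) (y(L, T) = (T + T)*(861 + T) = (2*T)*(861 + T) = 2*T*(861 + T))
((152*63)*46)/1489333 - 1266824/y(1347, -1413) = ((152*63)*46)/1489333 - 1266824*(-1/(2826*(861 - 1413))) = (9576*46)*(1/1489333) - 1266824/(2*(-1413)*(-552)) = 440496*(1/1489333) - 1266824/1559952 = 440496/1489333 - 1266824*1/1559952 = 440496/1489333 - 158353/194994 = -149946271525/290410999002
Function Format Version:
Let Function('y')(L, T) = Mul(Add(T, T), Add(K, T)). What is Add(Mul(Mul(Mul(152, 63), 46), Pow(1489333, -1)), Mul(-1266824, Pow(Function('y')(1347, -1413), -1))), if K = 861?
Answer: Rational(-149946271525, 290410999002) ≈ -0.51632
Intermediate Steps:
Function('y')(L, T) = Mul(2, T, Add(861, T)) (Function('y')(L, T) = Mul(Add(T, T), Add(861, T)) = Mul(Mul(2, T), Add(861, T)) = Mul(2, T, Add(861, T)))
Add(Mul(Mul(Mul(152, 63), 46), Pow(1489333, -1)), Mul(-1266824, Pow(Function('y')(1347, -1413), -1))) = Add(Mul(Mul(Mul(152, 63), 46), Pow(1489333, -1)), Mul(-1266824, Pow(Mul(2, -1413, Add(861, -1413)), -1))) = Add(Mul(Mul(9576, 46), Rational(1, 1489333)), Mul(-1266824, Pow(Mul(2, -1413, -552), -1))) = Add(Mul(440496, Rational(1, 1489333)), Mul(-1266824, Pow(1559952, -1))) = Add(Rational(440496, 1489333), Mul(-1266824, Rational(1, 1559952))) = Add(Rational(440496, 1489333), Rational(-158353, 194994)) = Rational(-149946271525, 290410999002)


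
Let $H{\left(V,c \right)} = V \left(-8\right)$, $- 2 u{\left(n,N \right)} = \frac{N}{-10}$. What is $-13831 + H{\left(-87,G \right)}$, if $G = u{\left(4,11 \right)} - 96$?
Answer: $-13135$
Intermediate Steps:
$u{\left(n,N \right)} = \frac{N}{20}$ ($u{\left(n,N \right)} = - \frac{N \frac{1}{-10}}{2} = - \frac{N \left(- \frac{1}{10}\right)}{2} = - \frac{\left(- \frac{1}{10}\right) N}{2} = \frac{N}{20}$)
$G = - \frac{1909}{20}$ ($G = \frac{1}{20} \cdot 11 - 96 = \frac{11}{20} - 96 = - \frac{1909}{20} \approx -95.45$)
$H{\left(V,c \right)} = - 8 V$
$-13831 + H{\left(-87,G \right)} = -13831 - -696 = -13831 + 696 = -13135$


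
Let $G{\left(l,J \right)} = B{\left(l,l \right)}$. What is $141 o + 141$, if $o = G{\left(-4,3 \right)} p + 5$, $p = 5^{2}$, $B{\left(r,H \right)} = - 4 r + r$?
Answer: $43146$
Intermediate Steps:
$B{\left(r,H \right)} = - 3 r$
$p = 25$
$G{\left(l,J \right)} = - 3 l$
$o = 305$ ($o = \left(-3\right) \left(-4\right) 25 + 5 = 12 \cdot 25 + 5 = 300 + 5 = 305$)
$141 o + 141 = 141 \cdot 305 + 141 = 43005 + 141 = 43146$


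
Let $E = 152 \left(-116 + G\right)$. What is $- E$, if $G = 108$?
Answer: $1216$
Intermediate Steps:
$E = -1216$ ($E = 152 \left(-116 + 108\right) = 152 \left(-8\right) = -1216$)
$- E = \left(-1\right) \left(-1216\right) = 1216$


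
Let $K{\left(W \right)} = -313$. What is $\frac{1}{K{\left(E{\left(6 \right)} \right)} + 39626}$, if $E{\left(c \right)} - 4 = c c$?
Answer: $\frac{1}{39313} \approx 2.5437 \cdot 10^{-5}$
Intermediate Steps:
$E{\left(c \right)} = 4 + c^{2}$ ($E{\left(c \right)} = 4 + c c = 4 + c^{2}$)
$\frac{1}{K{\left(E{\left(6 \right)} \right)} + 39626} = \frac{1}{-313 + 39626} = \frac{1}{39313}$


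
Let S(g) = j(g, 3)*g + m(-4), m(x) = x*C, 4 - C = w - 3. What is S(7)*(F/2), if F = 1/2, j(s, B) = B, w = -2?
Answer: -15/4 ≈ -3.7500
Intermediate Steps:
F = 1/2 ≈ 0.50000
C = 9 (C = 4 - (-2 - 3) = 4 - 1*(-5) = 4 + 5 = 9)
m(x) = 9*x (m(x) = x*9 = 9*x)
S(g) = -36 + 3*g (S(g) = 3*g + 9*(-4) = 3*g - 36 = -36 + 3*g)
S(7)*(F/2) = (-36 + 3*7)*((1/2)/2) = (-36 + 21)*((1/2)*(1/2)) = -15*1/4 = -15/4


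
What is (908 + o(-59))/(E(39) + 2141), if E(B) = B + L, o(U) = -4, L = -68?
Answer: 113/264 ≈ 0.42803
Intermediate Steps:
E(B) = -68 + B (E(B) = B - 68 = -68 + B)
(908 + o(-59))/(E(39) + 2141) = (908 - 4)/((-68 + 39) + 2141) = 904/(-29 + 2141) = 904/2112 = 904*(1/2112) = 113/264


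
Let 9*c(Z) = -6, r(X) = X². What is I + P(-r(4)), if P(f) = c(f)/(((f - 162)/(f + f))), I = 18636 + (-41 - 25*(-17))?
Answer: 5078308/267 ≈ 19020.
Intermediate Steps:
c(Z) = -⅔ (c(Z) = (⅑)*(-6) = -⅔)
I = 19020 (I = 18636 + (-41 + 425) = 18636 + 384 = 19020)
P(f) = -4*f/(3*(-162 + f)) (P(f) = -2*(f + f)/(f - 162)/3 = -2*2*f/(-162 + f)/3 = -4*f/(3*(-162 + f)))
I + P(-r(4)) = 19020 - 4*(-1*4²)/(-486 + 3*(-1*4²)) = 19020 - 4*(-1*16)/(-486 + 3*(-1*16)) = 19020 - 4*(-16)/(-486 + 3*(-16)) = 19020 - 4*(-16)/(-486 - 48) = 19020 - 4*(-16)/(-534) = 19020 - 4*(-16)*(-1/534) = 19020 - 32/267 = 5078308/267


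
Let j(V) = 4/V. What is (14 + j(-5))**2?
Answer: 4356/25 ≈ 174.24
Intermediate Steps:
(14 + j(-5))**2 = (14 + 4/(-5))**2 = (14 + 4*(-1/5))**2 = (14 - 4/5)**2 = (66/5)**2 = 4356/25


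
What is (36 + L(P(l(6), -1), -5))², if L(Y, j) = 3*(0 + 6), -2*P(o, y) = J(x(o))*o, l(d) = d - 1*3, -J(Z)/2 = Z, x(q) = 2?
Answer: 2916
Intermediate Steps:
J(Z) = -2*Z
l(d) = -3 + d (l(d) = d - 3 = -3 + d)
P(o, y) = 2*o (P(o, y) = -(-2*2)*o/2 = -(-2)*o = 2*o)
L(Y, j) = 18 (L(Y, j) = 3*6 = 18)
(36 + L(P(l(6), -1), -5))² = (36 + 18)² = 54² = 2916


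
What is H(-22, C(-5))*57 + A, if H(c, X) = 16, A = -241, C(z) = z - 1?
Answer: 671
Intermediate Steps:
C(z) = -1 + z
H(-22, C(-5))*57 + A = 16*57 - 241 = 912 - 241 = 671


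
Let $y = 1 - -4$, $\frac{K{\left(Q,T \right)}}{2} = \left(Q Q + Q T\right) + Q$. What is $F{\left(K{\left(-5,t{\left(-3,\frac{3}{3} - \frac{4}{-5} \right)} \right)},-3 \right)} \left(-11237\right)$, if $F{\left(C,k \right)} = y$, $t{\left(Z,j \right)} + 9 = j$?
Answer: $-56185$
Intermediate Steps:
$t{\left(Z,j \right)} = -9 + j$
$K{\left(Q,T \right)} = 2 Q + 2 Q^{2} + 2 Q T$ ($K{\left(Q,T \right)} = 2 \left(\left(Q Q + Q T\right) + Q\right) = 2 \left(\left(Q^{2} + Q T\right) + Q\right) = 2 \left(Q + Q^{2} + Q T\right) = 2 Q + 2 Q^{2} + 2 Q T$)
$y = 5$ ($y = 1 + 4 = 5$)
$F{\left(C,k \right)} = 5$
$F{\left(K{\left(-5,t{\left(-3,\frac{3}{3} - \frac{4}{-5} \right)} \right)},-3 \right)} \left(-11237\right) = 5 \left(-11237\right) = -56185$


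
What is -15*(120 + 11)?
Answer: -1965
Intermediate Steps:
-15*(120 + 11) = -15*131 = -1965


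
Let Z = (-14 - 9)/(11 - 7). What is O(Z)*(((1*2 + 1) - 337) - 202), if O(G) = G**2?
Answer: -35443/2 ≈ -17722.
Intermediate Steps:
Z = -23/4 ≈ -5.7500
O(Z)*(((1*2 + 1) - 337) - 202) = (-23/4)**2*(((1*2 + 1) - 337) - 202) = 529*(((2 + 1) - 337) - 202)/16 = 529*((3 - 337) - 202)/16 = 529*(-334 - 202)/16 = (529/16)*(-536) = -35443/2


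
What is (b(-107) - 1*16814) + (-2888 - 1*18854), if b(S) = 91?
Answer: -38465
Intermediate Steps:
(b(-107) - 1*16814) + (-2888 - 1*18854) = (91 - 1*16814) + (-2888 - 1*18854) = (91 - 16814) + (-2888 - 18854) = -16723 - 21742 = -38465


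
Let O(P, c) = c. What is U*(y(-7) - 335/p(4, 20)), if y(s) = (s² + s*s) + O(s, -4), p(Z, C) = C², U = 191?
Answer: 1423523/80 ≈ 17794.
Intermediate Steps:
y(s) = -4 + 2*s² (y(s) = (s² + s*s) - 4 = (s² + s²) - 4 = 2*s² - 4 = -4 + 2*s²)
U*(y(-7) - 335/p(4, 20)) = 191*((-4 + 2*(-7)²) - 335/(20²)) = 191*((-4 + 2*49) - 335/400) = 191*((-4 + 98) - 335*1/400) = 191*(94 - 67/80) = 191*(7453/80) = 1423523/80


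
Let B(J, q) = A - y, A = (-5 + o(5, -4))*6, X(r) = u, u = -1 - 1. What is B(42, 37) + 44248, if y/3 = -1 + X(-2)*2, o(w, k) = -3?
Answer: 44215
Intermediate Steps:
u = -2
X(r) = -2
y = -15 (y = 3*(-1 - 2*2) = 3*(-1 - 4) = 3*(-5) = -15)
A = -48 (A = (-5 - 3)*6 = -8*6 = -48)
B(J, q) = -33 (B(J, q) = -48 - 1*(-15) = -48 + 15 = -33)
B(42, 37) + 44248 = -33 + 44248 = 44215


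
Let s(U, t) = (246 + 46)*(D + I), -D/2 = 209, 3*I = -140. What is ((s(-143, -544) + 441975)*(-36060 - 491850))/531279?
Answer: -161694785690/531279 ≈ -3.0435e+5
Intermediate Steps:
I = -140/3 (I = (1/3)*(-140) = -140/3 ≈ -46.667)
D = -418 (D = -2*209 = -418)
s(U, t) = -407048/3 (s(U, t) = (246 + 46)*(-418 - 140/3) = 292*(-1394/3) = -407048/3)
((s(-143, -544) + 441975)*(-36060 - 491850))/531279 = ((-407048/3 + 441975)*(-36060 - 491850))/531279 = ((918877/3)*(-527910))*(1/531279) = -161694785690*1/531279 = -161694785690/531279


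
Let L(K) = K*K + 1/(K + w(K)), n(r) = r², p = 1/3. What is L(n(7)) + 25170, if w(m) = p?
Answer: 4080511/148 ≈ 27571.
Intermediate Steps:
p = ⅓ ≈ 0.33333
w(m) = ⅓
L(K) = K² + 1/(⅓ + K) (L(K) = K*K + 1/(K + ⅓) = K² + 1/(⅓ + K))
L(n(7)) + 25170 = (3 + (7²)² + 3*(7²)³)/(1 + 3*7²) + 25170 = (3 + 49² + 3*49³)/(1 + 3*49) + 25170 = (3 + 2401 + 3*117649)/(1 + 147) + 25170 = (3 + 2401 + 352947)/148 + 25170 = (1/148)*355351 + 25170 = 355351/148 + 25170 = 4080511/148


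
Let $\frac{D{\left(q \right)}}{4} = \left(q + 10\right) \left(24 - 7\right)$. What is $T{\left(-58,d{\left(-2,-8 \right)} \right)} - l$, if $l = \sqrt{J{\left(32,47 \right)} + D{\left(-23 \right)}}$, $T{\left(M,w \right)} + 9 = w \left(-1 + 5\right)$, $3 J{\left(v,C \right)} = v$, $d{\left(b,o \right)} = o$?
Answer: $-41 - \frac{2 i \sqrt{1965}}{3} \approx -41.0 - 29.552 i$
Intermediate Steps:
$J{\left(v,C \right)} = \frac{v}{3}$
$D{\left(q \right)} = 680 + 68 q$ ($D{\left(q \right)} = 4 \left(q + 10\right) \left(24 - 7\right) = 4 \left(10 + q\right) 17 = 4 \left(170 + 17 q\right) = 680 + 68 q$)
$T{\left(M,w \right)} = -9 + 4 w$ ($T{\left(M,w \right)} = -9 + w \left(-1 + 5\right) = -9 + w 4 = -9 + 4 w$)
$l = \frac{2 i \sqrt{1965}}{3}$ ($l = \sqrt{\frac{1}{3} \cdot 32 + \left(680 + 68 \left(-23\right)\right)} = \sqrt{\frac{32}{3} + \left(680 - 1564\right)} = \sqrt{\frac{32}{3} - 884} = \sqrt{- \frac{2620}{3}} = \frac{2 i \sqrt{1965}}{3} \approx 29.552 i$)
$T{\left(-58,d{\left(-2,-8 \right)} \right)} - l = \left(-9 + 4 \left(-8\right)\right) - \frac{2 i \sqrt{1965}}{3} = \left(-9 - 32\right) - \frac{2 i \sqrt{1965}}{3} = -41 - \frac{2 i \sqrt{1965}}{3}$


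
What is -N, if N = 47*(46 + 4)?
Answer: -2350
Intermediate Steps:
N = 2350 (N = 47*50 = 2350)
-N = -1*2350 = -2350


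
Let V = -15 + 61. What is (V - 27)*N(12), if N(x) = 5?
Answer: 95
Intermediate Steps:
V = 46
(V - 27)*N(12) = (46 - 27)*5 = 19*5 = 95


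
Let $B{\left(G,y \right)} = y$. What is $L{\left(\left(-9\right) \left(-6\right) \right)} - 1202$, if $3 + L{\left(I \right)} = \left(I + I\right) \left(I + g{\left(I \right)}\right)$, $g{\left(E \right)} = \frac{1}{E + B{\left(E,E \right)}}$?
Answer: $4628$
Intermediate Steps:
$g{\left(E \right)} = \frac{1}{2 E}$ ($g{\left(E \right)} = \frac{1}{E + E} = \frac{1}{2 E}$)
$L{\left(I \right)} = -3 + 2 I \left(I + \frac{1}{2 I}\right)$ ($L{\left(I \right)} = -3 + \left(I + I\right) \left(I + \frac{1}{2 I}\right) = -3 + 2 I \left(I + \frac{1}{2 I}\right)$)
$L{\left(\left(-9\right) \left(-6\right) \right)} - 1202 = \left(-2 + 2 \left(\left(-9\right) \left(-6\right)\right)^{2}\right) - 1202 = \left(-2 + 2 \cdot 54^{2}\right) - 1202 = \left(-2 + 2 \cdot 2916\right) - 1202 = \left(-2 + 5832\right) - 1202 = 5830 - 1202 = 4628$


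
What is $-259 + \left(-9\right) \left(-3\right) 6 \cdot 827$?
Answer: $133715$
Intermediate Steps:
$-259 + \left(-9\right) \left(-3\right) 6 \cdot 827 = -259 + 27 \cdot 6 \cdot 827 = -259 + 162 \cdot 827 = -259 + 133974 = 133715$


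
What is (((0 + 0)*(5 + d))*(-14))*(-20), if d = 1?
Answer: 0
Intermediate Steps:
(((0 + 0)*(5 + d))*(-14))*(-20) = (((0 + 0)*(5 + 1))*(-14))*(-20) = ((0*6)*(-14))*(-20) = (0*(-14))*(-20) = 0*(-20) = 0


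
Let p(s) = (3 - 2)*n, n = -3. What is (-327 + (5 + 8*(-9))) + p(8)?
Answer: -397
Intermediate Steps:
p(s) = -3 (p(s) = (3 - 2)*(-3) = 1*(-3) = -3)
(-327 + (5 + 8*(-9))) + p(8) = (-327 + (5 + 8*(-9))) - 3 = (-327 + (5 - 72)) - 3 = (-327 - 67) - 3 = -394 - 3 = -397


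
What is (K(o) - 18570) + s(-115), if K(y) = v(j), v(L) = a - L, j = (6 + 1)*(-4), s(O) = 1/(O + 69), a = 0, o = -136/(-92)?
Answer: -852933/46 ≈ -18542.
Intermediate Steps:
o = 34/23 (o = -136*(-1/92) = 34/23 ≈ 1.4783)
s(O) = 1/(69 + O)
j = -28 (j = 7*(-4) = -28)
v(L) = -L (v(L) = 0 - L = -L)
K(y) = 28 (K(y) = -1*(-28) = 28)
(K(o) - 18570) + s(-115) = (28 - 18570) + 1/(69 - 115) = -18542 + 1/(-46) = -18542 - 1/46 = -852933/46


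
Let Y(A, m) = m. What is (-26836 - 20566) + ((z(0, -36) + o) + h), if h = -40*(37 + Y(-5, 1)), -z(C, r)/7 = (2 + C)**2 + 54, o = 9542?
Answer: -39786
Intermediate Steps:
z(C, r) = -378 - 7*(2 + C)**2 (z(C, r) = -7*((2 + C)**2 + 54) = -7*(54 + (2 + C)**2) = -378 - 7*(2 + C)**2)
h = -1520 (h = -40*(37 + 1) = -40*38 = -1520)
(-26836 - 20566) + ((z(0, -36) + o) + h) = (-26836 - 20566) + (((-378 - 7*(2 + 0)**2) + 9542) - 1520) = -47402 + (((-378 - 7*2**2) + 9542) - 1520) = -47402 + (((-378 - 7*4) + 9542) - 1520) = -47402 + (((-378 - 28) + 9542) - 1520) = -47402 + ((-406 + 9542) - 1520) = -47402 + (9136 - 1520) = -47402 + 7616 = -39786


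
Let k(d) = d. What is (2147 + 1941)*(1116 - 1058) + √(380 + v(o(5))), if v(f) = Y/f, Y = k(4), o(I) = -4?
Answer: 237104 + √379 ≈ 2.3712e+5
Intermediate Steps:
Y = 4
v(f) = 4/f
(2147 + 1941)*(1116 - 1058) + √(380 + v(o(5))) = (2147 + 1941)*(1116 - 1058) + √(380 + 4/(-4)) = 4088*58 + √(380 + 4*(-¼)) = 237104 + √(380 - 1) = 237104 + √379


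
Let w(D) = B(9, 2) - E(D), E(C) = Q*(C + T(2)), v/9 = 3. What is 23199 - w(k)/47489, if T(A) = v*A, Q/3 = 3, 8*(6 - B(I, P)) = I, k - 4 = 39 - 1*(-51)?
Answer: 8813589105/379912 ≈ 23199.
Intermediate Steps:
k = 94 (k = 4 + (39 - 1*(-51)) = 4 + (39 + 51) = 4 + 90 = 94)
B(I, P) = 6 - I/8
Q = 9 (Q = 3*3 = 9)
v = 27 (v = 9*3 = 27)
T(A) = 27*A
E(C) = 486 + 9*C (E(C) = 9*(C + 27*2) = 9*(C + 54) = 9*(54 + C) = 486 + 9*C)
w(D) = -3849/8 - 9*D (w(D) = (6 - ⅛*9) - (486 + 9*D) = (6 - 9/8) + (-486 - 9*D) = 39/8 + (-486 - 9*D) = -3849/8 - 9*D)
23199 - w(k)/47489 = 23199 - (-3849/8 - 9*94)/47489 = 23199 - (-3849/8 - 846)/47489 = 23199 - (-10617)/(8*47489) = 23199 - 1*(-10617/379912) = 23199 + 10617/379912 = 8813589105/379912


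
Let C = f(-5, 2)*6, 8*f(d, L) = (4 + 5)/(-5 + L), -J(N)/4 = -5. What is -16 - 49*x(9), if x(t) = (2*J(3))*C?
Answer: 4394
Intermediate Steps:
J(N) = 20 (J(N) = -4*(-5) = 20)
f(d, L) = 9/(8*(-5 + L)) (f(d, L) = ((4 + 5)/(-5 + L))/8 = (9/(-5 + L))/8 = 9/(8*(-5 + L)))
C = -9/4 (C = (9/(8*(-5 + 2)))*6 = ((9/8)/(-3))*6 = ((9/8)*(-1/3))*6 = -3/8*6 = -9/4 ≈ -2.2500)
x(t) = -90 (x(t) = (2*20)*(-9/4) = 40*(-9/4) = -90)
-16 - 49*x(9) = -16 - 49*(-90) = -16 + 4410 = 4394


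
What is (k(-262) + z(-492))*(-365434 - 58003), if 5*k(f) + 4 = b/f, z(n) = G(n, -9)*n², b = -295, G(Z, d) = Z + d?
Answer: 67271023166586141/1310 ≈ 5.1352e+13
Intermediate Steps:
z(n) = n²*(-9 + n) (z(n) = (n - 9)*n² = (-9 + n)*n² = n²*(-9 + n))
k(f) = -⅘ - 59/f (k(f) = -⅘ + (-295/f)/5 = -⅘ - 59/f)
(k(-262) + z(-492))*(-365434 - 58003) = ((-⅘ - 59/(-262)) + (-492)²*(-9 - 492))*(-365434 - 58003) = ((-⅘ - 59*(-1/262)) + 242064*(-501))*(-423437) = ((-⅘ + 59/262) - 121274064)*(-423437) = (-753/1310 - 121274064)*(-423437) = -158869024593/1310*(-423437) = 67271023166586141/1310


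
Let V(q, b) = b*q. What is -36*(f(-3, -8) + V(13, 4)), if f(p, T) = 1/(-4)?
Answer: -1863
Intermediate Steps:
f(p, T) = -¼
-36*(f(-3, -8) + V(13, 4)) = -36*(-¼ + 4*13) = -36*(-¼ + 52) = -36*207/4 = -1863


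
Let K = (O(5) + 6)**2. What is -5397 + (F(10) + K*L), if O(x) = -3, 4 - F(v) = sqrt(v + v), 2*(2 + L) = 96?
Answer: -4979 - 2*sqrt(5) ≈ -4983.5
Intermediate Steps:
L = 46 (L = -2 + (1/2)*96 = -2 + 48 = 46)
F(v) = 4 - sqrt(2)*sqrt(v) (F(v) = 4 - sqrt(v + v) = 4 - sqrt(2*v) = 4 - sqrt(2)*sqrt(v))
K = 9 (K = (-3 + 6)**2 = 3**2 = 9)
-5397 + (F(10) + K*L) = -5397 + ((4 - sqrt(2)*sqrt(10)) + 9*46) = -5397 + ((4 - 2*sqrt(5)) + 414) = -5397 + (418 - 2*sqrt(5)) = -4979 - 2*sqrt(5)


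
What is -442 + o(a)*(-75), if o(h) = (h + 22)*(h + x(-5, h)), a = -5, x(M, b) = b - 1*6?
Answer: 19958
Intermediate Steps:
x(M, b) = -6 + b (x(M, b) = b - 6 = -6 + b)
o(h) = (-6 + 2*h)*(22 + h) (o(h) = (h + 22)*(h + (-6 + h)) = (22 + h)*(-6 + 2*h) = (-6 + 2*h)*(22 + h))
-442 + o(a)*(-75) = -442 + (-132 + 2*(-5)² + 38*(-5))*(-75) = -442 + (-132 + 2*25 - 190)*(-75) = -442 + (-132 + 50 - 190)*(-75) = -442 - 272*(-75) = -442 + 20400 = 19958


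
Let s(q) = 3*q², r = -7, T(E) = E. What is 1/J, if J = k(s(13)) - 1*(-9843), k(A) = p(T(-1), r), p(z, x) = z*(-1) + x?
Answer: 1/9837 ≈ 0.00010166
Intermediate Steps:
p(z, x) = x - z (p(z, x) = -z + x = x - z)
k(A) = -6 (k(A) = -7 - 1*(-1) = -7 + 1 = -6)
J = 9837 (J = -6 - 1*(-9843) = -6 + 9843 = 9837)
1/J = 1/9837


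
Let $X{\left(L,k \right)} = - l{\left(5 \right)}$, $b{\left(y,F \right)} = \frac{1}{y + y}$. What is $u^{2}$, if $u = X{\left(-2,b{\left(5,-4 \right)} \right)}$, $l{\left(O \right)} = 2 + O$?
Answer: $49$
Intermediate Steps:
$b{\left(y,F \right)} = \frac{1}{2 y}$
$X{\left(L,k \right)} = -7$ ($X{\left(L,k \right)} = - (2 + 5) = \left(-1\right) 7 = -7$)
$u = -7$
$u^{2} = \left(-7\right)^{2} = 49$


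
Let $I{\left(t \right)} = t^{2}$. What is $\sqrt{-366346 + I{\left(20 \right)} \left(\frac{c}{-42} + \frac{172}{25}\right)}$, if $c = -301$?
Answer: $\frac{i \sqrt{3246546}}{3} \approx 600.61 i$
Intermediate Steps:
$\sqrt{-366346 + I{\left(20 \right)} \left(\frac{c}{-42} + \frac{172}{25}\right)} = \sqrt{-366346 + 20^{2} \left(- \frac{301}{-42} + \frac{172}{25}\right)} = \sqrt{-366346 + 400 \left(\left(-301\right) \left(- \frac{1}{42}\right) + 172 \cdot \frac{1}{25}\right)} = \sqrt{-366346 + 400 \left(\frac{43}{6} + \frac{172}{25}\right)} = \sqrt{-366346 + 400 \cdot \frac{2107}{150}} = \sqrt{-366346 + \frac{16856}{3}} = \sqrt{- \frac{1082182}{3}} = \frac{i \sqrt{3246546}}{3}$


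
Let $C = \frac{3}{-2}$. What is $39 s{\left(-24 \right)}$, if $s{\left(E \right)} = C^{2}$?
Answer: $\frac{351}{4} \approx 87.75$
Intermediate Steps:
$C = - \frac{3}{2}$ ($C = 3 \left(- \frac{1}{2}\right) = - \frac{3}{2} \approx -1.5$)
$s{\left(E \right)} = \frac{9}{4}$ ($s{\left(E \right)} = \left(- \frac{3}{2}\right)^{2} = \frac{9}{4}$)
$39 s{\left(-24 \right)} = 39 \cdot \frac{9}{4} = \frac{351}{4}$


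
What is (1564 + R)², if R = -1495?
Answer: 4761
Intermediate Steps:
(1564 + R)² = (1564 - 1495)² = 69² = 4761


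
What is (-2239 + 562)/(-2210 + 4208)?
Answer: -559/666 ≈ -0.83934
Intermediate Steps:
(-2239 + 562)/(-2210 + 4208) = -1677/1998 = -1677*1/1998 = -559/666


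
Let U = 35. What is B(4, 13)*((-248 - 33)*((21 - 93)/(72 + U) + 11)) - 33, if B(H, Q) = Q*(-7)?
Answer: 28252424/107 ≈ 2.6404e+5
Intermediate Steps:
B(H, Q) = -7*Q
B(4, 13)*((-248 - 33)*((21 - 93)/(72 + U) + 11)) - 33 = (-7*13)*((-248 - 33)*((21 - 93)/(72 + 35) + 11)) - 33 = -(-25571)*(-72/107 + 11) - 33 = -(-25571)*1105/107 - 33 = -91*(-310505/107) - 33 = 28255955/107 - 33 = 28252424/107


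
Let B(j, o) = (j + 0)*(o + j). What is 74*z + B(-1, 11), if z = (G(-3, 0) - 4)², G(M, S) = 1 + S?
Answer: 656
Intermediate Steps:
B(j, o) = j*(j + o)
z = 9 (z = ((1 + 0) - 4)² = (1 - 4)² = (-3)² = 9)
74*z + B(-1, 11) = 74*9 - (-1 + 11) = 666 - 1*10 = 666 - 10 = 656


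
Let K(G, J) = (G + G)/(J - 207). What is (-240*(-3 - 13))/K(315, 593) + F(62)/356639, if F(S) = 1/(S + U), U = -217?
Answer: 2731227055339/1160859945 ≈ 2352.8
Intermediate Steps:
K(G, J) = 2*G/(-207 + J) (K(G, J) = (2*G)/(-207 + J) = 2*G/(-207 + J))
F(S) = 1/(-217 + S) (F(S) = 1/(S - 217) = 1/(-217 + S))
(-240*(-3 - 13))/K(315, 593) + F(62)/356639 = (-240*(-3 - 13))/((2*315/(-207 + 593))) + 1/((-217 + 62)*356639) = (-240*(-16))/((2*315/386)) + (1/356639)/(-155) = 3840/((2*315*(1/386))) - 1/155*1/356639 = 3840/(315/193) - 1/55279045 = 3840*(193/315) - 1/55279045 = 49408/21 - 1/55279045 = 2731227055339/1160859945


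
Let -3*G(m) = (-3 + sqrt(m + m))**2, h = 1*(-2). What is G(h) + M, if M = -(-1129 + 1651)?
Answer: -1571/3 + 4*I ≈ -523.67 + 4.0*I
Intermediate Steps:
h = -2
M = -522 (M = -1*522 = -522)
G(m) = -(-3 + sqrt(2)*sqrt(m))**2/3 (G(m) = -(-3 + sqrt(m + m))**2/3 = -(-3 + sqrt(2*m))**2/3 = -(-3 + sqrt(2)*sqrt(m))**2/3)
G(h) + M = -(-3 + sqrt(2)*sqrt(-2))**2/3 - 522 = -(-3 + sqrt(2)*(I*sqrt(2)))**2/3 - 522 = -(-3 + 2*I)**2/3 - 522 = -522 - (-3 + 2*I)**2/3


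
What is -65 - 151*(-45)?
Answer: 6730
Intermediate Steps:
-65 - 151*(-45) = -65 + 6795 = 6730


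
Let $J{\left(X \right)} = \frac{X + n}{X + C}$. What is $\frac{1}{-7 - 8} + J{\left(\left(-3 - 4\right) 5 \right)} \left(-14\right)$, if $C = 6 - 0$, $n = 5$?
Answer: $- \frac{6329}{435} \approx -14.549$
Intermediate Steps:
$C = 6$ ($C = 6 + 0 = 6$)
$J{\left(X \right)} = \frac{5 + X}{6 + X}$ ($J{\left(X \right)} = \frac{X + 5}{X + 6} = \frac{5 + X}{6 + X}$)
$\frac{1}{-7 - 8} + J{\left(\left(-3 - 4\right) 5 \right)} \left(-14\right) = \frac{1}{-7 - 8} + \frac{5 + \left(-3 - 4\right) 5}{6 + \left(-3 - 4\right) 5} \left(-14\right) = \frac{1}{-15} + \frac{5 - 35}{6 - 35} \left(-14\right) = - \frac{1}{15} + \frac{5 - 35}{6 - 35} \left(-14\right) = - \frac{1}{15} + \frac{1}{-29} \left(-30\right) \left(-14\right) = - \frac{1}{15} + \left(- \frac{1}{29}\right) \left(-30\right) \left(-14\right) = - \frac{1}{15} + \frac{30}{29} \left(-14\right) = - \frac{1}{15} - \frac{420}{29} = - \frac{6329}{435}$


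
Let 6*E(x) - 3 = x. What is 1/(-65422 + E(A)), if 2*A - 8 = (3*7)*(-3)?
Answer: -12/785113 ≈ -1.5284e-5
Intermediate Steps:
A = -55/2 (A = 4 + ((3*7)*(-3))/2 = 4 + (21*(-3))/2 = 4 + (½)*(-63) = 4 - 63/2 = -55/2 ≈ -27.500)
E(x) = ½ + x/6
1/(-65422 + E(A)) = 1/(-65422 + (½ + (⅙)*(-55/2))) = 1/(-65422 + (½ - 55/12)) = 1/(-65422 - 49/12) = 1/(-785113/12) = -12/785113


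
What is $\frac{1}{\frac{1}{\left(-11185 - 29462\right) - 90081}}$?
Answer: $-130728$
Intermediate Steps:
$\frac{1}{\frac{1}{\left(-11185 - 29462\right) - 90081}} = \frac{1}{\frac{1}{-40647 - 90081}} = \frac{1}{\frac{1}{-130728}} = \frac{1}{- \frac{1}{130728}} = -130728$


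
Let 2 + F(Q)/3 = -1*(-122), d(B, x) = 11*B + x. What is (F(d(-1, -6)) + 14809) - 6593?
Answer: 8576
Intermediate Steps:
d(B, x) = x + 11*B
F(Q) = 360 (F(Q) = -6 + 3*(-1*(-122)) = -6 + 3*122 = -6 + 366 = 360)
(F(d(-1, -6)) + 14809) - 6593 = (360 + 14809) - 6593 = 15169 - 6593 = 8576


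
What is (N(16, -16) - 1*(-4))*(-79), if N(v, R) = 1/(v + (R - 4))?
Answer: -1185/4 ≈ -296.25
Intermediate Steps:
N(v, R) = 1/(-4 + R + v) (N(v, R) = 1/(v + (-4 + R)) = 1/(-4 + R + v))
(N(16, -16) - 1*(-4))*(-79) = (1/(-4 - 16 + 16) - 1*(-4))*(-79) = (1/(-4) + 4)*(-79) = (-¼ + 4)*(-79) = (15/4)*(-79) = -1185/4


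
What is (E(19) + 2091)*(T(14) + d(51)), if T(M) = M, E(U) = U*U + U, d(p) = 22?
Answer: 88956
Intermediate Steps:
E(U) = U + U**2 (E(U) = U**2 + U = U + U**2)
(E(19) + 2091)*(T(14) + d(51)) = (19*(1 + 19) + 2091)*(14 + 22) = (19*20 + 2091)*36 = (380 + 2091)*36 = 2471*36 = 88956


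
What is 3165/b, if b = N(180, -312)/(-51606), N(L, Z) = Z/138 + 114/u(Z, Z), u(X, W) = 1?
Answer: -375665877/257 ≈ -1.4617e+6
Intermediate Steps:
N(L, Z) = 114 + Z/138 (N(L, Z) = Z/138 + 114/1 = Z*(1/138) + 114*1 = Z/138 + 114 = 114 + Z/138)
b = -1285/593469 (b = (114 + (1/138)*(-312))/(-51606) = (114 - 52/23)*(-1/51606) = (2570/23)*(-1/51606) = -1285/593469 ≈ -0.0021652)
3165/b = 3165/(-1285/593469) = 3165*(-593469/1285) = -375665877/257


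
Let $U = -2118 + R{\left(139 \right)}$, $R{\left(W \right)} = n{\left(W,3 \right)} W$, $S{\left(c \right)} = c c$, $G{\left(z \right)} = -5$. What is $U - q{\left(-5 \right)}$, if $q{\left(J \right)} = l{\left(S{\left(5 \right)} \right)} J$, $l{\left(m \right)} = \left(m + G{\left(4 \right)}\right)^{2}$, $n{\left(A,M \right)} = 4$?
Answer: $438$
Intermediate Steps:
$S{\left(c \right)} = c^{2}$
$l{\left(m \right)} = \left(-5 + m\right)^{2}$ ($l{\left(m \right)} = \left(m - 5\right)^{2} = \left(-5 + m\right)^{2}$)
$R{\left(W \right)} = 4 W$
$q{\left(J \right)} = 400 J$ ($q{\left(J \right)} = \left(-5 + 5^{2}\right)^{2} J = \left(-5 + 25\right)^{2} J = 20^{2} J = 400 J$)
$U = -1562$ ($U = -2118 + 4 \cdot 139 = -2118 + 556 = -1562$)
$U - q{\left(-5 \right)} = -1562 - 400 \left(-5\right) = -1562 - -2000 = -1562 + 2000 = 438$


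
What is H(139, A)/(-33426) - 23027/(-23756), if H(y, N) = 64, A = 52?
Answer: 384090059/397034028 ≈ 0.96740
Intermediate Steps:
H(139, A)/(-33426) - 23027/(-23756) = 64/(-33426) - 23027/(-23756) = 64*(-1/33426) - 23027*(-1/23756) = -32/16713 + 23027/23756 = 384090059/397034028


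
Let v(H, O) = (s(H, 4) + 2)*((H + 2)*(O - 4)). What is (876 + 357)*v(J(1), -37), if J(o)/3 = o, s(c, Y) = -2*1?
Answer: 0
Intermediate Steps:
s(c, Y) = -2
J(o) = 3*o
v(H, O) = 0 (v(H, O) = (-2 + 2)*((H + 2)*(O - 4)) = 0*((2 + H)*(-4 + O)) = 0*((-4 + O)*(2 + H)) = 0)
(876 + 357)*v(J(1), -37) = (876 + 357)*0 = 1233*0 = 0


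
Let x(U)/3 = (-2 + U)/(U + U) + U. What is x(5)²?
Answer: 25281/100 ≈ 252.81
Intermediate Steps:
x(U) = 3*U + 3*(-2 + U)/(2*U) (x(U) = 3*((-2 + U)/(U + U) + U) = 3*((-2 + U)/((2*U)) + U) = 3*((-2 + U)*(1/(2*U)) + U) = 3*((-2 + U)/(2*U) + U) = 3*(U + (-2 + U)/(2*U)) = 3*U + 3*(-2 + U)/(2*U))
x(5)² = (3/2 - 3/5 + 3*5)² = (3/2 - 3*⅕ + 15)² = (3/2 - ⅗ + 15)² = (159/10)² = 25281/100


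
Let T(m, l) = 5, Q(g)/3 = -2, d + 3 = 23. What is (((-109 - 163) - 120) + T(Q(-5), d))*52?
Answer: -20124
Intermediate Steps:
d = 20 (d = -3 + 23 = 20)
Q(g) = -6 (Q(g) = 3*(-2) = -6)
(((-109 - 163) - 120) + T(Q(-5), d))*52 = (((-109 - 163) - 120) + 5)*52 = ((-272 - 120) + 5)*52 = (-392 + 5)*52 = -387*52 = -20124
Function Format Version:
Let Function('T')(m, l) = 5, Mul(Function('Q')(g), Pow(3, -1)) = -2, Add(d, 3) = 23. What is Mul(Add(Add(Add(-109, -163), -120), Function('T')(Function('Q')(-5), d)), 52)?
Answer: -20124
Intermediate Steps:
d = 20 (d = Add(-3, 23) = 20)
Function('Q')(g) = -6 (Function('Q')(g) = Mul(3, -2) = -6)
Mul(Add(Add(Add(-109, -163), -120), Function('T')(Function('Q')(-5), d)), 52) = Mul(Add(Add(Add(-109, -163), -120), 5), 52) = Mul(Add(Add(-272, -120), 5), 52) = Mul(Add(-392, 5), 52) = Mul(-387, 52) = -20124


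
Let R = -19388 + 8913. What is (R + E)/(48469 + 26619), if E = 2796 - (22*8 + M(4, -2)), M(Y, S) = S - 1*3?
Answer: -3925/37544 ≈ -0.10454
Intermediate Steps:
R = -10475
M(Y, S) = -3 + S (M(Y, S) = S - 3 = -3 + S)
E = 2625 (E = 2796 - (22*8 + (-3 - 2)) = 2796 - (176 - 5) = 2796 - 1*171 = 2796 - 171 = 2625)
(R + E)/(48469 + 26619) = (-10475 + 2625)/(48469 + 26619) = -7850/75088 = -7850*1/75088 = -3925/37544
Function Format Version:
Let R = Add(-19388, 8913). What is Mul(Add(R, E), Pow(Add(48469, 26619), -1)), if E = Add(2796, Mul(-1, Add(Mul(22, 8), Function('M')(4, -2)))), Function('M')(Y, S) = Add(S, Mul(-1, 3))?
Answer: Rational(-3925, 37544) ≈ -0.10454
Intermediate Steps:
R = -10475
Function('M')(Y, S) = Add(-3, S) (Function('M')(Y, S) = Add(S, -3) = Add(-3, S))
E = 2625 (E = Add(2796, Mul(-1, Add(Mul(22, 8), Add(-3, -2)))) = Add(2796, Mul(-1, Add(176, -5))) = Add(2796, Mul(-1, 171)) = Add(2796, -171) = 2625)
Mul(Add(R, E), Pow(Add(48469, 26619), -1)) = Mul(Add(-10475, 2625), Pow(Add(48469, 26619), -1)) = Mul(-7850, Pow(75088, -1)) = Mul(-7850, Rational(1, 75088)) = Rational(-3925, 37544)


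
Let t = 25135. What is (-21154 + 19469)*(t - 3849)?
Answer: -35866910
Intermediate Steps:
(-21154 + 19469)*(t - 3849) = (-21154 + 19469)*(25135 - 3849) = -1685*21286 = -35866910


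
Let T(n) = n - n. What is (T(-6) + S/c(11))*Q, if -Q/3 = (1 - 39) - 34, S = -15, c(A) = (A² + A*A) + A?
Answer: -3240/253 ≈ -12.806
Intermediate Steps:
T(n) = 0
c(A) = A + 2*A² (c(A) = (A² + A²) + A = 2*A² + A = A + 2*A²)
Q = 216 (Q = -3*((1 - 39) - 34) = -3*(-38 - 34) = -3*(-72) = 216)
(T(-6) + S/c(11))*Q = (0 - 15*1/(11*(1 + 2*11)))*216 = (0 - 15*1/(11*(1 + 22)))*216 = (0 - 15/(11*23))*216 = (0 - 15/253)*216 = -15/253*216 = -3240/253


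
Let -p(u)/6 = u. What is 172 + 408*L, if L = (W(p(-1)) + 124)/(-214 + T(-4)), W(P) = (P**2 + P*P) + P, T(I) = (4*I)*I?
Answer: -9436/25 ≈ -377.44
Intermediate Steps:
p(u) = -6*u
T(I) = 4*I**2
W(P) = P + 2*P**2 (W(P) = (P**2 + P**2) + P = 2*P**2 + P = P + 2*P**2)
L = -101/75 (L = ((-6*(-1))*(1 + 2*(-6*(-1))) + 124)/(-214 + 4*(-4)**2) = (6*(1 + 2*6) + 124)/(-214 + 4*16) = (6*(1 + 12) + 124)/(-214 + 64) = (6*13 + 124)/(-150) = (78 + 124)*(-1/150) = 202*(-1/150) = -101/75 ≈ -1.3467)
172 + 408*L = 172 + 408*(-101/75) = 172 - 13736/25 = -9436/25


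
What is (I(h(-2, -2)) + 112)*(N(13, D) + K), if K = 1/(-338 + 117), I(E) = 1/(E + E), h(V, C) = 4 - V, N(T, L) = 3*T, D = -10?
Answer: 5795605/1326 ≈ 4370.7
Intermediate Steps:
I(E) = 1/(2*E)
K = -1/221 (K = 1/(-221) = -1/221 ≈ -0.0045249)
(I(h(-2, -2)) + 112)*(N(13, D) + K) = (1/(2*(4 - 1*(-2))) + 112)*(3*13 - 1/221) = (1/(2*(4 + 2)) + 112)*(39 - 1/221) = ((½)/6 + 112)*(8618/221) = ((½)*(⅙) + 112)*(8618/221) = (1/12 + 112)*(8618/221) = (1345/12)*(8618/221) = 5795605/1326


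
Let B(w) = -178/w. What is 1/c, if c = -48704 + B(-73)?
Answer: -73/3555214 ≈ -2.0533e-5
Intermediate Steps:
c = -3555214/73 (c = -48704 - 178/(-73) = -48704 - 178*(-1/73) = -48704 + 178/73 = -3555214/73 ≈ -48702.)
1/c = 1/(-3555214/73) = -73/3555214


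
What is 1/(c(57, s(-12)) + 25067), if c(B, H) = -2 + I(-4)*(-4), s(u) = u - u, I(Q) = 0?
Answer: 1/25065 ≈ 3.9896e-5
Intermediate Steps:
s(u) = 0
c(B, H) = -2 (c(B, H) = -2 + 0*(-4) = -2 + 0 = -2)
1/(c(57, s(-12)) + 25067) = 1/(-2 + 25067) = 1/25065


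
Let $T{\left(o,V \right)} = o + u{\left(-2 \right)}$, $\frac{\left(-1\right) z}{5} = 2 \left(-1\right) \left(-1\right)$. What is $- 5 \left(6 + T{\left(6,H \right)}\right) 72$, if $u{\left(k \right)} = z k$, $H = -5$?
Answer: $-11520$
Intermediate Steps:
$z = -10$ ($z = - 5 \cdot 2 \left(-1\right) \left(-1\right) = - 5 \left(\left(-2\right) \left(-1\right)\right) = \left(-5\right) 2 = -10$)
$u{\left(k \right)} = - 10 k$
$T{\left(o,V \right)} = 20 + o$ ($T{\left(o,V \right)} = o - -20 = o + 20 = 20 + o$)
$- 5 \left(6 + T{\left(6,H \right)}\right) 72 = - 5 \left(6 + \left(20 + 6\right)\right) 72 = - 5 \left(6 + 26\right) 72 = \left(-5\right) 32 \cdot 72 = \left(-160\right) 72 = -11520$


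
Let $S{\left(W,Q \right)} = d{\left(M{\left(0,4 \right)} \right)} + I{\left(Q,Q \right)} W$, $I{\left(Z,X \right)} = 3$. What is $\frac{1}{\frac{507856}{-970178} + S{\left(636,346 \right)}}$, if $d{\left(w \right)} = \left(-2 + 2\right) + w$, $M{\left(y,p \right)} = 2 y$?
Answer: $\frac{485089}{925295884} \approx 0.00052425$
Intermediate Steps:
$d{\left(w \right)} = w$ ($d{\left(w \right)} = 0 + w = w$)
$S{\left(W,Q \right)} = 3 W$ ($S{\left(W,Q \right)} = 2 \cdot 0 + 3 W = 0 + 3 W = 3 W$)
$\frac{1}{\frac{507856}{-970178} + S{\left(636,346 \right)}} = \frac{1}{\frac{507856}{-970178} + 3 \cdot 636} = \frac{1}{507856 \left(- \frac{1}{970178}\right) + 1908} = \frac{1}{- \frac{253928}{485089} + 1908} = \frac{1}{\frac{925295884}{485089}} = \frac{485089}{925295884}$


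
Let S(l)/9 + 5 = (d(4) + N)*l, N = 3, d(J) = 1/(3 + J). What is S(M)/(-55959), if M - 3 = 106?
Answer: -7089/130571 ≈ -0.054292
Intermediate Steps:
M = 109 (M = 3 + 106 = 109)
S(l) = -45 + 198*l/7 (S(l) = -45 + 9*((1/(3 + 4) + 3)*l) = -45 + 9*((1/7 + 3)*l) = -45 + 9*((⅐ + 3)*l) = -45 + 9*(22*l/7) = -45 + 198*l/7)
S(M)/(-55959) = (-45 + (198/7)*109)/(-55959) = (-45 + 21582/7)*(-1/55959) = (21267/7)*(-1/55959) = -7089/130571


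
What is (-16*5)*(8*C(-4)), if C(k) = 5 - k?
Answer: -5760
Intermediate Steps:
(-16*5)*(8*C(-4)) = (-16*5)*(8*(5 - 1*(-4))) = -640*(5 + 4) = -640*9 = -80*72 = -5760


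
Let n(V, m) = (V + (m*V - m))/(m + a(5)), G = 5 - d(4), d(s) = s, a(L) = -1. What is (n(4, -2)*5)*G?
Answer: 10/3 ≈ 3.3333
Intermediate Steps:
G = 1 (G = 5 - 1*4 = 5 - 4 = 1)
n(V, m) = (V - m + V*m)/(-1 + m) (n(V, m) = (V + (m*V - m))/(m - 1) = (V + (V*m - m))/(-1 + m) = (V + (-m + V*m))/(-1 + m) = (V - m + V*m)/(-1 + m))
(n(4, -2)*5)*G = (((4 - 1*(-2) + 4*(-2))/(-1 - 2))*5)*1 = (((4 + 2 - 8)/(-3))*5)*1 = (-⅓*(-2)*5)*1 = ((⅔)*5)*1 = (10/3)*1 = 10/3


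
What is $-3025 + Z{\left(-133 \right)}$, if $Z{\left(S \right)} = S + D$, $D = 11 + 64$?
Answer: $-3083$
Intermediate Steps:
$D = 75$
$Z{\left(S \right)} = 75 + S$ ($Z{\left(S \right)} = S + 75 = 75 + S$)
$-3025 + Z{\left(-133 \right)} = -3025 + \left(75 - 133\right) = -3025 - 58 = -3083$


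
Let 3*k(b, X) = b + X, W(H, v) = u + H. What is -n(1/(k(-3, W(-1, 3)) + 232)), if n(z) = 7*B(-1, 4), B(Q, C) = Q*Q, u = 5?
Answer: -7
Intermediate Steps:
W(H, v) = 5 + H
B(Q, C) = Q²
k(b, X) = X/3 + b/3 (k(b, X) = (b + X)/3 = (X + b)/3 = X/3 + b/3)
n(z) = 7 (n(z) = 7*(-1)² = 7*1 = 7)
-n(1/(k(-3, W(-1, 3)) + 232)) = -1*7 = -7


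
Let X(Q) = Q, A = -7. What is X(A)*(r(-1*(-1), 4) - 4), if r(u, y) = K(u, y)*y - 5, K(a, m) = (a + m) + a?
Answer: -105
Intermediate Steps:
K(a, m) = m + 2*a
r(u, y) = -5 + y*(y + 2*u) (r(u, y) = (y + 2*u)*y - 5 = y*(y + 2*u) - 5 = -5 + y*(y + 2*u))
X(A)*(r(-1*(-1), 4) - 4) = -7*((-5 + 4*(4 + 2*(-1*(-1)))) - 4) = -7*((-5 + 4*(4 + 2*1)) - 4) = -7*((-5 + 4*(4 + 2)) - 4) = -7*((-5 + 4*6) - 4) = -7*((-5 + 24) - 4) = -7*(19 - 4) = -7*15 = -105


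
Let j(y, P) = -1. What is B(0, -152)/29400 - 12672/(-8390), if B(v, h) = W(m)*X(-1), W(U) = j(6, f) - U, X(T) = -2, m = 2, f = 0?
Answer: 6210119/4111100 ≈ 1.5106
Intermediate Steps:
W(U) = -1 - U
B(v, h) = 6 (B(v, h) = (-1 - 1*2)*(-2) = (-1 - 2)*(-2) = -3*(-2) = 6)
B(0, -152)/29400 - 12672/(-8390) = 6/29400 - 12672/(-8390) = 6*(1/29400) - 12672*(-1/8390) = 1/4900 + 6336/4195 = 6210119/4111100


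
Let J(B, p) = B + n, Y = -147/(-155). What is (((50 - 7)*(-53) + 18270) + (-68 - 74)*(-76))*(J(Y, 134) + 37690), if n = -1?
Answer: 156464732586/155 ≈ 1.0094e+9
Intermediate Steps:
Y = 147/155 (Y = -147*(-1/155) = 147/155 ≈ 0.94839)
J(B, p) = -1 + B (J(B, p) = B - 1 = -1 + B)
(((50 - 7)*(-53) + 18270) + (-68 - 74)*(-76))*(J(Y, 134) + 37690) = (((50 - 7)*(-53) + 18270) + (-68 - 74)*(-76))*((-1 + 147/155) + 37690) = ((43*(-53) + 18270) - 142*(-76))*(-8/155 + 37690) = ((-2279 + 18270) + 10792)*(5841942/155) = (15991 + 10792)*(5841942/155) = 26783*(5841942/155) = 156464732586/155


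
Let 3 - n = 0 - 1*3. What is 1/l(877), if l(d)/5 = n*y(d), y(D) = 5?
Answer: 1/150 ≈ 0.0066667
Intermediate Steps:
n = 6 (n = 3 - (0 - 1*3) = 3 - (0 - 3) = 3 - 1*(-3) = 3 + 3 = 6)
l(d) = 150 (l(d) = 5*(6*5) = 5*30 = 150)
1/l(877) = 1/150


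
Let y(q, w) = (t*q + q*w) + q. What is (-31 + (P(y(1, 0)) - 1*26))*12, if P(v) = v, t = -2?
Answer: -696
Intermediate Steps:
y(q, w) = -q + q*w (y(q, w) = (-2*q + q*w) + q = -q + q*w)
(-31 + (P(y(1, 0)) - 1*26))*12 = (-31 + (1*(-1 + 0) - 1*26))*12 = (-31 + (1*(-1) - 26))*12 = (-31 + (-1 - 26))*12 = (-31 - 27)*12 = -58*12 = -696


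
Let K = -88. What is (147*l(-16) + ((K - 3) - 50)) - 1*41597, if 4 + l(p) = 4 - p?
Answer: -39386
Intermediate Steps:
l(p) = -p (l(p) = -4 + (4 - p) = -p)
(147*l(-16) + ((K - 3) - 50)) - 1*41597 = (147*(-1*(-16)) + ((-88 - 3) - 50)) - 1*41597 = (147*16 + (-91 - 50)) - 41597 = (2352 - 141) - 41597 = 2211 - 41597 = -39386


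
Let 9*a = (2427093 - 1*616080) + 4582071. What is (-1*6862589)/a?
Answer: -20587767/2131028 ≈ -9.6609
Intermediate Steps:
a = 2131028/3 (a = ((2427093 - 1*616080) + 4582071)/9 = ((2427093 - 616080) + 4582071)/9 = (1811013 + 4582071)/9 = (⅑)*6393084 = 2131028/3 ≈ 7.1034e+5)
(-1*6862589)/a = (-1*6862589)/(2131028/3) = -6862589*3/2131028 = -20587767/2131028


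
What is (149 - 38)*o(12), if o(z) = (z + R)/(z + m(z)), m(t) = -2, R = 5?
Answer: 1887/10 ≈ 188.70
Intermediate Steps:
o(z) = (5 + z)/(-2 + z) (o(z) = (z + 5)/(z - 2) = (5 + z)/(-2 + z))
(149 - 38)*o(12) = (149 - 38)*((5 + 12)/(-2 + 12)) = 111*(17/10) = 1887/10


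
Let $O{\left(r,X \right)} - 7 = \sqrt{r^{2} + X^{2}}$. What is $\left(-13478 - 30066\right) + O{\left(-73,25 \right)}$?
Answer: $-43537 + \sqrt{5954} \approx -43460.0$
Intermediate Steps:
$O{\left(r,X \right)} = 7 + \sqrt{X^{2} + r^{2}}$ ($O{\left(r,X \right)} = 7 + \sqrt{r^{2} + X^{2}} = 7 + \sqrt{X^{2} + r^{2}}$)
$\left(-13478 - 30066\right) + O{\left(-73,25 \right)} = \left(-13478 - 30066\right) + \left(7 + \sqrt{25^{2} + \left(-73\right)^{2}}\right) = -43544 + \left(7 + \sqrt{625 + 5329}\right) = -43544 + \left(7 + \sqrt{5954}\right) = -43537 + \sqrt{5954}$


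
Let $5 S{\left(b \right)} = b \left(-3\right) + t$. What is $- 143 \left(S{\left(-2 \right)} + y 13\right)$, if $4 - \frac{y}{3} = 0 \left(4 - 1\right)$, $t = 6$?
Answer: $- \frac{113256}{5} \approx -22651.0$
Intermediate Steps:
$S{\left(b \right)} = \frac{6}{5} - \frac{3 b}{5}$ ($S{\left(b \right)} = \frac{b \left(-3\right) + 6}{5} = \frac{- 3 b + 6}{5} = \frac{6 - 3 b}{5} = \frac{6}{5} - \frac{3 b}{5}$)
$y = 12$ ($y = 12 - 3 \cdot 0 \left(4 - 1\right) = 12 - 3 \cdot 0 \cdot 3 = 12 - 0 = 12 + 0 = 12$)
$- 143 \left(S{\left(-2 \right)} + y 13\right) = - 143 \left(\left(\frac{6}{5} - - \frac{6}{5}\right) + 12 \cdot 13\right) = - 143 \left(\left(\frac{6}{5} + \frac{6}{5}\right) + 156\right) = - 143 \left(\frac{12}{5} + 156\right) = \left(-143\right) \frac{792}{5} = - \frac{113256}{5}$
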